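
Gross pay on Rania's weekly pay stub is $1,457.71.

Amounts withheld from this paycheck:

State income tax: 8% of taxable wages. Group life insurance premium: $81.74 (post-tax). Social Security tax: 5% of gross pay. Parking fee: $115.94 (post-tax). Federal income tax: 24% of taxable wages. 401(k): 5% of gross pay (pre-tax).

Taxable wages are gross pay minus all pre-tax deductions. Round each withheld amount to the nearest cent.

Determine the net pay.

401(k): $1,457.71 × 0.05 = $72.89
Taxable wages = $1,457.71 − $72.89 = $1,384.82
State income tax: $1,384.82 × 0.08 = $110.79
Federal income tax: $1,384.82 × 0.24 = $332.36
Social Security tax: $1,457.71 × 0.05 = $72.89
Group life insurance premium: $81.74
Parking fee: $115.94
Total deductions = $72.89 + $110.79 + $332.36 + $72.89 + $81.74 + $115.94 = $786.61
Net pay = $1,457.71 − $786.61 = $671.10

$671.10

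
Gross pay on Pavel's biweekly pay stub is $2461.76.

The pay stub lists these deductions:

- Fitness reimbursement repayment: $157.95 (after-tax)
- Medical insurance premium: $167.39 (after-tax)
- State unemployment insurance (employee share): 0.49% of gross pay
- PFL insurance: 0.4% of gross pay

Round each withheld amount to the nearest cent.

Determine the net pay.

$2114.51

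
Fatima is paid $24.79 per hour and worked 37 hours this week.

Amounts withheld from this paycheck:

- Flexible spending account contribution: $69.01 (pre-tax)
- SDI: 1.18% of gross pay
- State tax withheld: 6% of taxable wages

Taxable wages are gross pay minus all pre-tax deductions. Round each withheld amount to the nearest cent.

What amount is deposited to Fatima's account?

Gross pay: 37 × $24.79 = $917.23
Flexible spending account contribution: $69.01
Taxable wages = $917.23 − $69.01 = $848.22
State tax withheld: $848.22 × 0.06 = $50.89
SDI: $917.23 × 0.0118 = $10.82
Total deductions = $69.01 + $50.89 + $10.82 = $130.72
Net pay = $917.23 − $130.72 = $786.51

$786.51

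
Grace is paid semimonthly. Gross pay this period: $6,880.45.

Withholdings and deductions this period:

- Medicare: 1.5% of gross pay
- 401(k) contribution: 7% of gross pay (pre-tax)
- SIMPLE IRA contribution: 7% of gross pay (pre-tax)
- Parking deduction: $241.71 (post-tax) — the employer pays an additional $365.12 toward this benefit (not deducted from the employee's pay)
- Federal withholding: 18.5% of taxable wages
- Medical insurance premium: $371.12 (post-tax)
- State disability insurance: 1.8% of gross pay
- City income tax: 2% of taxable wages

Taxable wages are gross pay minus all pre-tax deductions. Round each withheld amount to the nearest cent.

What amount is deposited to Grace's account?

SIMPLE IRA contribution: $6,880.45 × 0.07 = $481.63
401(k) contribution: $6,880.45 × 0.07 = $481.63
Pre-tax total = $481.63 + $481.63 = $963.26
Taxable wages = $6,880.45 − $963.26 = $5,917.19
City income tax: $5,917.19 × 0.02 = $118.34
Federal withholding: $5,917.19 × 0.185 = $1,094.68
State disability insurance: $6,880.45 × 0.018 = $123.85
Medicare: $6,880.45 × 0.015 = $103.21
Medical insurance premium: $371.12
Parking deduction: $241.71
(Employer's $365.12 toward parking deduction is not withheld from the employee.)
Total deductions = $481.63 + $481.63 + $118.34 + $1,094.68 + $123.85 + $103.21 + $371.12 + $241.71 = $3,016.17
Net pay = $6,880.45 − $3,016.17 = $3,864.28

$3,864.28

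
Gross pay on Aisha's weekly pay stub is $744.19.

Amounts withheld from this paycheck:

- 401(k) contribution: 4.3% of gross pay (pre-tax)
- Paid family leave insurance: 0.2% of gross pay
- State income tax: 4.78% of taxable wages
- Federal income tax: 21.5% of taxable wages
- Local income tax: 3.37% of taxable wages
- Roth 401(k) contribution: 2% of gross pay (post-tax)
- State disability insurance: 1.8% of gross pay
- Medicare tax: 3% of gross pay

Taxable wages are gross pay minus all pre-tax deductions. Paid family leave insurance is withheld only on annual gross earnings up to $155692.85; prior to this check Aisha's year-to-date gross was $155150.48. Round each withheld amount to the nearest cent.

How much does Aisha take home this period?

401(k) contribution: $744.19 × 0.043 = $32.00
Taxable wages = $744.19 − $32.00 = $712.19
Local income tax: $712.19 × 0.0337 = $24.00
State income tax: $712.19 × 0.0478 = $34.04
Federal income tax: $712.19 × 0.215 = $153.12
Paid family leave insurance: only $155692.85 − $155150.48 = $542.37 of this check is subject → $542.37 × 0.002 = $1.08
State disability insurance: $744.19 × 0.018 = $13.40
Medicare tax: $744.19 × 0.03 = $22.33
Roth 401(k) contribution: $744.19 × 0.02 = $14.88
Total deductions = $32.00 + $24.00 + $34.04 + $153.12 + $1.08 + $13.40 + $22.33 + $14.88 = $294.85
Net pay = $744.19 − $294.85 = $449.34

$449.34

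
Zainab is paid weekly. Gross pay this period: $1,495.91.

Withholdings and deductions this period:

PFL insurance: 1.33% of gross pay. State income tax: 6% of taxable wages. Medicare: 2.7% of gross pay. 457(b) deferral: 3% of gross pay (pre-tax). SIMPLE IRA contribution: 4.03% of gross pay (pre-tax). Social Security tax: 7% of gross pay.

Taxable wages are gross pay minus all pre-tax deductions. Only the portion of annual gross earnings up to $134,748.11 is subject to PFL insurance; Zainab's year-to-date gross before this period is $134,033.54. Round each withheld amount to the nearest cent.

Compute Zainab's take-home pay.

457(b) deferral: $1,495.91 × 0.03 = $44.88
SIMPLE IRA contribution: $1,495.91 × 0.0403 = $60.29
Pre-tax total = $44.88 + $60.29 = $105.17
Taxable wages = $1,495.91 − $105.17 = $1,390.74
State income tax: $1,390.74 × 0.06 = $83.44
Medicare: $1,495.91 × 0.027 = $40.39
PFL insurance: only $134,748.11 − $134,033.54 = $714.57 of this check is subject → $714.57 × 0.0133 = $9.50
Social Security tax: $1,495.91 × 0.07 = $104.71
Total deductions = $44.88 + $60.29 + $83.44 + $40.39 + $9.50 + $104.71 = $343.21
Net pay = $1,495.91 − $343.21 = $1,152.70

$1,152.70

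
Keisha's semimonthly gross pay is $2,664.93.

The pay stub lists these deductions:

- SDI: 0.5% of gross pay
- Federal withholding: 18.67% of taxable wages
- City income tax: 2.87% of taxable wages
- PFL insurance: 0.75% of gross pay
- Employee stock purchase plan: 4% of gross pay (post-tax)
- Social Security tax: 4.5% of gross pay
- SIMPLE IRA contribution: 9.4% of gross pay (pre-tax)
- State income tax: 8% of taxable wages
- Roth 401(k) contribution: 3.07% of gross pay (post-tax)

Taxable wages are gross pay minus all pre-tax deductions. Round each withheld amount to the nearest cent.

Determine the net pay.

$1,359.58

SIMPLE IRA contribution: $2,664.93 × 0.094 = $250.50
Taxable wages = $2,664.93 − $250.50 = $2,414.43
State income tax: $2,414.43 × 0.08 = $193.15
City income tax: $2,414.43 × 0.0287 = $69.29
Federal withholding: $2,414.43 × 0.1867 = $450.77
SDI: $2,664.93 × 0.005 = $13.32
PFL insurance: $2,664.93 × 0.0075 = $19.99
Social Security tax: $2,664.93 × 0.045 = $119.92
Roth 401(k) contribution: $2,664.93 × 0.0307 = $81.81
Employee stock purchase plan: $2,664.93 × 0.04 = $106.60
Total deductions = $250.50 + $193.15 + $69.29 + $450.77 + $13.32 + $19.99 + $119.92 + $81.81 + $106.60 = $1,305.35
Net pay = $2,664.93 − $1,305.35 = $1,359.58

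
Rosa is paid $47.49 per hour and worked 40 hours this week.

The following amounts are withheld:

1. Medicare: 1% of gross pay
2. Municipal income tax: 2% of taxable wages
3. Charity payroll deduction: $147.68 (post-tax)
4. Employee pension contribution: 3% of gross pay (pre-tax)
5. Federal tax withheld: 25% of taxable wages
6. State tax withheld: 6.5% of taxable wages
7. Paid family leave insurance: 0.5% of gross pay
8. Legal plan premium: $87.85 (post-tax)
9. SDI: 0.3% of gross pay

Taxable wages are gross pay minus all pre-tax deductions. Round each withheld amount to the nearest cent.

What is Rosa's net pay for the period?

$955.61

Gross pay: 40 × $47.49 = $1899.60
Employee pension contribution: $1899.60 × 0.03 = $56.99
Taxable wages = $1899.60 − $56.99 = $1842.61
Federal tax withheld: $1842.61 × 0.25 = $460.65
State tax withheld: $1842.61 × 0.065 = $119.77
Municipal income tax: $1842.61 × 0.02 = $36.85
Paid family leave insurance: $1899.60 × 0.005 = $9.50
SDI: $1899.60 × 0.003 = $5.70
Medicare: $1899.60 × 0.01 = $19.00
Legal plan premium: $87.85
Charity payroll deduction: $147.68
Total deductions = $56.99 + $460.65 + $119.77 + $36.85 + $9.50 + $5.70 + $19.00 + $87.85 + $147.68 = $943.99
Net pay = $1899.60 − $943.99 = $955.61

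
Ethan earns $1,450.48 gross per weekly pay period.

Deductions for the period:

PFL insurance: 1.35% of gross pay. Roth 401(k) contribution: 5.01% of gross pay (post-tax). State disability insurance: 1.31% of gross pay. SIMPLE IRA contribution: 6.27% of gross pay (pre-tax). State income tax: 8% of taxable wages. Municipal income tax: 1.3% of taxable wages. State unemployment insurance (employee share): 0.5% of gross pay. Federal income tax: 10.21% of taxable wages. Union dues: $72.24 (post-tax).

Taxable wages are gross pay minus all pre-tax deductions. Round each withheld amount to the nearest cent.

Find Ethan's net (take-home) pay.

SIMPLE IRA contribution: $1,450.48 × 0.0627 = $90.95
Taxable wages = $1,450.48 − $90.95 = $1,359.53
Federal income tax: $1,359.53 × 0.1021 = $138.81
State income tax: $1,359.53 × 0.08 = $108.76
Municipal income tax: $1,359.53 × 0.013 = $17.67
State unemployment insurance (employee share): $1,450.48 × 0.005 = $7.25
State disability insurance: $1,450.48 × 0.0131 = $19.00
PFL insurance: $1,450.48 × 0.0135 = $19.58
Union dues: $72.24
Roth 401(k) contribution: $1,450.48 × 0.0501 = $72.67
Total deductions = $90.95 + $138.81 + $108.76 + $17.67 + $7.25 + $19.00 + $19.58 + $72.24 + $72.67 = $546.93
Net pay = $1,450.48 − $546.93 = $903.55

$903.55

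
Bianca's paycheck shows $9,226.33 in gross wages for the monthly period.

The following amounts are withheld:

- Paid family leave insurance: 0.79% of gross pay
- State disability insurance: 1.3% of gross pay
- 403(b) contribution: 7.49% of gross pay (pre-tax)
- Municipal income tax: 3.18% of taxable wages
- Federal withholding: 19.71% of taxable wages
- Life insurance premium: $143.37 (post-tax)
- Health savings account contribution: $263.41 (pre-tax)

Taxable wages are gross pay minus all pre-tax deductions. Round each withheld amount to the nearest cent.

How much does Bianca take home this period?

Health savings account contribution: $263.41
403(b) contribution: $9,226.33 × 0.0749 = $691.05
Pre-tax total = $263.41 + $691.05 = $954.46
Taxable wages = $9,226.33 − $954.46 = $8,271.87
Federal withholding: $8,271.87 × 0.1971 = $1,630.39
Municipal income tax: $8,271.87 × 0.0318 = $263.05
Paid family leave insurance: $9,226.33 × 0.0079 = $72.89
State disability insurance: $9,226.33 × 0.013 = $119.94
Life insurance premium: $143.37
Total deductions = $263.41 + $691.05 + $1,630.39 + $263.05 + $72.89 + $119.94 + $143.37 = $3,184.10
Net pay = $9,226.33 − $3,184.10 = $6,042.23

$6,042.23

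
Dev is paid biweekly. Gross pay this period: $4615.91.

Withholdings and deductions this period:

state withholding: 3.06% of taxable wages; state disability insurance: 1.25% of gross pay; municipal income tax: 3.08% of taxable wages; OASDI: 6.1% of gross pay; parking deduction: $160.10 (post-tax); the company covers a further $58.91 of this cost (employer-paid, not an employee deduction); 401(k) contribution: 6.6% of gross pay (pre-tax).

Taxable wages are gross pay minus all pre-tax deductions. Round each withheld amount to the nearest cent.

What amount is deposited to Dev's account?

$3547.18

401(k) contribution: $4615.91 × 0.066 = $304.65
Taxable wages = $4615.91 − $304.65 = $4311.26
State withholding: $4311.26 × 0.0306 = $131.92
Municipal income tax: $4311.26 × 0.0308 = $132.79
State disability insurance: $4615.91 × 0.0125 = $57.70
OASDI: $4615.91 × 0.061 = $281.57
Parking deduction: $160.10
(Employer's $58.91 toward parking deduction is not withheld from the employee.)
Total deductions = $304.65 + $131.92 + $132.79 + $57.70 + $281.57 + $160.10 = $1068.73
Net pay = $4615.91 − $1068.73 = $3547.18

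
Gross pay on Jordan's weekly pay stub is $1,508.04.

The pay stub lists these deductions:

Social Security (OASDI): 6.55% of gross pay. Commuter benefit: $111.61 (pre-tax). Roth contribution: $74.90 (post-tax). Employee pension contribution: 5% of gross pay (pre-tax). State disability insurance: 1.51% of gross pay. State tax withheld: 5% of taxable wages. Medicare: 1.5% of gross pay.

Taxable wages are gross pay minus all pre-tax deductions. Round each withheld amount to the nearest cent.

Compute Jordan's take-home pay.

Employee pension contribution: $1,508.04 × 0.05 = $75.40
Commuter benefit: $111.61
Pre-tax total = $75.40 + $111.61 = $187.01
Taxable wages = $1,508.04 − $187.01 = $1,321.03
State tax withheld: $1,321.03 × 0.05 = $66.05
Medicare: $1,508.04 × 0.015 = $22.62
Social Security (OASDI): $1,508.04 × 0.0655 = $98.78
State disability insurance: $1,508.04 × 0.0151 = $22.77
Roth contribution: $74.90
Total deductions = $75.40 + $111.61 + $66.05 + $22.62 + $98.78 + $22.77 + $74.90 = $472.13
Net pay = $1,508.04 − $472.13 = $1,035.91

$1,035.91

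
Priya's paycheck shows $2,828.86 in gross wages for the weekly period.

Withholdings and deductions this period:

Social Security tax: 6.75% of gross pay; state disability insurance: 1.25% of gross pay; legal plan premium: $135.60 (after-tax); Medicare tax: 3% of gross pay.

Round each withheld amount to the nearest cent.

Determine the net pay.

Social Security tax: $2,828.86 × 0.0675 = $190.95
State disability insurance: $2,828.86 × 0.0125 = $35.36
Medicare tax: $2,828.86 × 0.03 = $84.87
Legal plan premium: $135.60
Total deductions = $190.95 + $35.36 + $84.87 + $135.60 = $446.78
Net pay = $2,828.86 − $446.78 = $2,382.08

$2,382.08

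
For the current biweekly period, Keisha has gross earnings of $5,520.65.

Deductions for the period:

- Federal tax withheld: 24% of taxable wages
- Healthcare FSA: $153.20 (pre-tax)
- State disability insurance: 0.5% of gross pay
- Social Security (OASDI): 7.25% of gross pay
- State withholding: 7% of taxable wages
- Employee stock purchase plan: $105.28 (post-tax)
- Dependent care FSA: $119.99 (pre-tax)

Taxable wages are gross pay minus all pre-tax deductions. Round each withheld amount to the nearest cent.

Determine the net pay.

Healthcare FSA: $153.20
Dependent care FSA: $119.99
Pre-tax total = $153.20 + $119.99 = $273.19
Taxable wages = $5,520.65 − $273.19 = $5,247.46
State withholding: $5,247.46 × 0.07 = $367.32
Federal tax withheld: $5,247.46 × 0.24 = $1,259.39
Social Security (OASDI): $5,520.65 × 0.0725 = $400.25
State disability insurance: $5,520.65 × 0.005 = $27.60
Employee stock purchase plan: $105.28
Total deductions = $153.20 + $119.99 + $367.32 + $1,259.39 + $400.25 + $27.60 + $105.28 = $2,433.03
Net pay = $5,520.65 − $2,433.03 = $3,087.62

$3,087.62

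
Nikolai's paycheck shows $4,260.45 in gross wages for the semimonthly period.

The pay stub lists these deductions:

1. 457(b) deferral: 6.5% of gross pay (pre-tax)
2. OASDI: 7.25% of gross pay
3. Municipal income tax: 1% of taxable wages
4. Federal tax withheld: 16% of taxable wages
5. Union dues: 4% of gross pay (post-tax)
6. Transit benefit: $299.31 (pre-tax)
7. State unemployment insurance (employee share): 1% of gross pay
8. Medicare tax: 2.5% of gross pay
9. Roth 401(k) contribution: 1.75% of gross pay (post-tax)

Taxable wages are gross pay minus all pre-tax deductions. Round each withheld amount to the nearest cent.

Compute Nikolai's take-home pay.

$2,354.93

457(b) deferral: $4,260.45 × 0.065 = $276.93
Transit benefit: $299.31
Pre-tax total = $276.93 + $299.31 = $576.24
Taxable wages = $4,260.45 − $576.24 = $3,684.21
Federal tax withheld: $3,684.21 × 0.16 = $589.47
Municipal income tax: $3,684.21 × 0.01 = $36.84
OASDI: $4,260.45 × 0.0725 = $308.88
State unemployment insurance (employee share): $4,260.45 × 0.01 = $42.60
Medicare tax: $4,260.45 × 0.025 = $106.51
Roth 401(k) contribution: $4,260.45 × 0.0175 = $74.56
Union dues: $4,260.45 × 0.04 = $170.42
Total deductions = $276.93 + $299.31 + $589.47 + $36.84 + $308.88 + $42.60 + $106.51 + $74.56 + $170.42 = $1,905.52
Net pay = $4,260.45 − $1,905.52 = $2,354.93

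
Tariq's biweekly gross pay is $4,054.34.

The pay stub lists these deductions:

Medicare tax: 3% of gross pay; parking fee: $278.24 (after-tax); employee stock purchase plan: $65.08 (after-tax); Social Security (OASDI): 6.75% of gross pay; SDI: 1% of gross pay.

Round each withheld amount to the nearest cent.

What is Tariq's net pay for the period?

$3,275.18

Medicare tax: $4,054.34 × 0.03 = $121.63
Social Security (OASDI): $4,054.34 × 0.0675 = $273.67
SDI: $4,054.34 × 0.01 = $40.54
Employee stock purchase plan: $65.08
Parking fee: $278.24
Total deductions = $121.63 + $273.67 + $40.54 + $65.08 + $278.24 = $779.16
Net pay = $4,054.34 − $779.16 = $3,275.18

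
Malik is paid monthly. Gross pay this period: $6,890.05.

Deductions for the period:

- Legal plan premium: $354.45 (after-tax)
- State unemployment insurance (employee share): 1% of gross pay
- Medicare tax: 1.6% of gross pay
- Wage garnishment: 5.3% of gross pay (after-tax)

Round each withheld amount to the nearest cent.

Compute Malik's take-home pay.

$5,991.29

State unemployment insurance (employee share): $6,890.05 × 0.01 = $68.90
Medicare tax: $6,890.05 × 0.016 = $110.24
Wage garnishment: $6,890.05 × 0.053 = $365.17
Legal plan premium: $354.45
Total deductions = $68.90 + $110.24 + $365.17 + $354.45 = $898.76
Net pay = $6,890.05 − $898.76 = $5,991.29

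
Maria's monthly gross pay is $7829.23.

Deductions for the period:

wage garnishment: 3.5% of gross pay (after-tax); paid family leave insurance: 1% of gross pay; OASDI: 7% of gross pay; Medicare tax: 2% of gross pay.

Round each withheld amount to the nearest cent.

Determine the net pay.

OASDI: $7829.23 × 0.07 = $548.05
Medicare tax: $7829.23 × 0.02 = $156.58
Paid family leave insurance: $7829.23 × 0.01 = $78.29
Wage garnishment: $7829.23 × 0.035 = $274.02
Total deductions = $548.05 + $156.58 + $78.29 + $274.02 = $1056.94
Net pay = $7829.23 − $1056.94 = $6772.29

$6772.29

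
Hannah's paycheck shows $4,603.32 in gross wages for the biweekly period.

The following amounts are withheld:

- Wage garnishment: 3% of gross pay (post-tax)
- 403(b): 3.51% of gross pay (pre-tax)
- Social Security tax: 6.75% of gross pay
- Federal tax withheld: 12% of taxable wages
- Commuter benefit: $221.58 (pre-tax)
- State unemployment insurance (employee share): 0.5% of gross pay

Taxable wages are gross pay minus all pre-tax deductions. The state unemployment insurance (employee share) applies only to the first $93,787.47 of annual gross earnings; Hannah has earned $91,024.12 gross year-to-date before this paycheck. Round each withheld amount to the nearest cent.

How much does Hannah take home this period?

Commuter benefit: $221.58
403(b): $4,603.32 × 0.0351 = $161.58
Pre-tax total = $221.58 + $161.58 = $383.16
Taxable wages = $4,603.32 − $383.16 = $4,220.16
Federal tax withheld: $4,220.16 × 0.12 = $506.42
State unemployment insurance (employee share): only $93,787.47 − $91,024.12 = $2,763.35 of this check is subject → $2,763.35 × 0.005 = $13.82
Social Security tax: $4,603.32 × 0.0675 = $310.72
Wage garnishment: $4,603.32 × 0.03 = $138.10
Total deductions = $221.58 + $161.58 + $506.42 + $13.82 + $310.72 + $138.10 = $1,352.22
Net pay = $4,603.32 − $1,352.22 = $3,251.10

$3,251.10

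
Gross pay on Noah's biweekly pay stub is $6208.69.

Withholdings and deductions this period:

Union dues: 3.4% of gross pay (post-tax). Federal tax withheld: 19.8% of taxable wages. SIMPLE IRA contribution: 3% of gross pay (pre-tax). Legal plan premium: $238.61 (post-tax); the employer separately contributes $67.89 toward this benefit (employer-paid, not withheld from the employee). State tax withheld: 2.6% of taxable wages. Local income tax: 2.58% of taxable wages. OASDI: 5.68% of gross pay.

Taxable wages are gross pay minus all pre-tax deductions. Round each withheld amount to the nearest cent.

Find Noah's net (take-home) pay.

SIMPLE IRA contribution: $6208.69 × 0.03 = $186.26
Taxable wages = $6208.69 − $186.26 = $6022.43
State tax withheld: $6022.43 × 0.026 = $156.58
Federal tax withheld: $6022.43 × 0.198 = $1192.44
Local income tax: $6022.43 × 0.0258 = $155.38
OASDI: $6208.69 × 0.0568 = $352.65
Union dues: $6208.69 × 0.034 = $211.10
Legal plan premium: $238.61
(Employer's $67.89 toward legal plan premium is not withheld from the employee.)
Total deductions = $186.26 + $156.58 + $1192.44 + $155.38 + $352.65 + $211.10 + $238.61 = $2493.02
Net pay = $6208.69 − $2493.02 = $3715.67

$3715.67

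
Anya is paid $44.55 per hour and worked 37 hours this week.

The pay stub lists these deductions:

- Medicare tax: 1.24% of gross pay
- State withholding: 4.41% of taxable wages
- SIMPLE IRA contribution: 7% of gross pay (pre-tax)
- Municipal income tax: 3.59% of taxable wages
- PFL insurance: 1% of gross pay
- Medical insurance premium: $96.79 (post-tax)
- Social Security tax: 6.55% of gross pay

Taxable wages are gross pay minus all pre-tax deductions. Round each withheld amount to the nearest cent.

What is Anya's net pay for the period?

Gross pay: 37 × $44.55 = $1,648.35
SIMPLE IRA contribution: $1,648.35 × 0.07 = $115.38
Taxable wages = $1,648.35 − $115.38 = $1,532.97
Municipal income tax: $1,532.97 × 0.0359 = $55.03
State withholding: $1,532.97 × 0.0441 = $67.60
Social Security tax: $1,648.35 × 0.0655 = $107.97
PFL insurance: $1,648.35 × 0.01 = $16.48
Medicare tax: $1,648.35 × 0.0124 = $20.44
Medical insurance premium: $96.79
Total deductions = $115.38 + $55.03 + $67.60 + $107.97 + $16.48 + $20.44 + $96.79 = $479.69
Net pay = $1,648.35 − $479.69 = $1,168.66

$1,168.66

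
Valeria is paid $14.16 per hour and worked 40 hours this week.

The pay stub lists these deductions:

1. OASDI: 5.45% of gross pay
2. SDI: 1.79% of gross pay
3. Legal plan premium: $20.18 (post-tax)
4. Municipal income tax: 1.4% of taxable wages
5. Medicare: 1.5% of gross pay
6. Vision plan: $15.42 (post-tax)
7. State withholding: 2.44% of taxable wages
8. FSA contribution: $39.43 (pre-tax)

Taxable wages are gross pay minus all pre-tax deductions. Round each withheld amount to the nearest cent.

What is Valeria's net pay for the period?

$421.62

Gross pay: 40 × $14.16 = $566.40
FSA contribution: $39.43
Taxable wages = $566.40 − $39.43 = $526.97
State withholding: $526.97 × 0.0244 = $12.86
Municipal income tax: $526.97 × 0.014 = $7.38
Medicare: $566.40 × 0.015 = $8.50
OASDI: $566.40 × 0.0545 = $30.87
SDI: $566.40 × 0.0179 = $10.14
Legal plan premium: $20.18
Vision plan: $15.42
Total deductions = $39.43 + $12.86 + $7.38 + $8.50 + $30.87 + $10.14 + $20.18 + $15.42 = $144.78
Net pay = $566.40 − $144.78 = $421.62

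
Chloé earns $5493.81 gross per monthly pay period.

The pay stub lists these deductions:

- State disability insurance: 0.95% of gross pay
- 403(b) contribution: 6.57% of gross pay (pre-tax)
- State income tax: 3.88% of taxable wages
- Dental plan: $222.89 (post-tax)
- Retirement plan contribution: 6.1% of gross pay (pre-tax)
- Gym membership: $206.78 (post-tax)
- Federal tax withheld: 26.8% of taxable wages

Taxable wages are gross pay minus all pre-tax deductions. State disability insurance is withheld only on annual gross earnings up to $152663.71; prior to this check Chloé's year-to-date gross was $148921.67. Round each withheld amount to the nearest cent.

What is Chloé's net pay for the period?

$2860.58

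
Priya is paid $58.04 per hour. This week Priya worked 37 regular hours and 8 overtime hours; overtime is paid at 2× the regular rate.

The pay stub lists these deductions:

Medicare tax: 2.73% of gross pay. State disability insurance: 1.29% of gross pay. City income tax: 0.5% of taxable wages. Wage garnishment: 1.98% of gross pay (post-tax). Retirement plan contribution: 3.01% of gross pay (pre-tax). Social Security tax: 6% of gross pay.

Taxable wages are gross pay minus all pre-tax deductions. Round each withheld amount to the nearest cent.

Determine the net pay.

Regular pay: 37 × $58.04 = $2,147.48
Overtime pay: 8 × $58.04 × 2 = $928.64
Gross pay = $2,147.48 + $928.64 = $3,076.12
Retirement plan contribution: $3,076.12 × 0.0301 = $92.59
Taxable wages = $3,076.12 − $92.59 = $2,983.53
City income tax: $2,983.53 × 0.005 = $14.92
Medicare tax: $3,076.12 × 0.0273 = $83.98
State disability insurance: $3,076.12 × 0.0129 = $39.68
Social Security tax: $3,076.12 × 0.06 = $184.57
Wage garnishment: $3,076.12 × 0.0198 = $60.91
Total deductions = $92.59 + $14.92 + $83.98 + $39.68 + $184.57 + $60.91 = $476.65
Net pay = $3,076.12 − $476.65 = $2,599.47

$2,599.47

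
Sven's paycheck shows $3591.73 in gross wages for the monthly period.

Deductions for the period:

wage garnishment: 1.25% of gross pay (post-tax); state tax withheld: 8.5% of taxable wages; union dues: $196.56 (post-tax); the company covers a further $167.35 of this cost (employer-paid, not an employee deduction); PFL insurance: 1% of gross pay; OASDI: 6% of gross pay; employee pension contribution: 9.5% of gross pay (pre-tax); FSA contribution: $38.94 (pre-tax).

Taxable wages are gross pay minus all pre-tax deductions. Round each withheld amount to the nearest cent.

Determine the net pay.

$2445.72

FSA contribution: $38.94
Employee pension contribution: $3591.73 × 0.095 = $341.21
Pre-tax total = $38.94 + $341.21 = $380.15
Taxable wages = $3591.73 − $380.15 = $3211.58
State tax withheld: $3211.58 × 0.085 = $272.98
PFL insurance: $3591.73 × 0.01 = $35.92
OASDI: $3591.73 × 0.06 = $215.50
Wage garnishment: $3591.73 × 0.0125 = $44.90
Union dues: $196.56
(Employer's $167.35 toward union dues is not withheld from the employee.)
Total deductions = $38.94 + $341.21 + $272.98 + $35.92 + $215.50 + $44.90 + $196.56 = $1146.01
Net pay = $3591.73 − $1146.01 = $2445.72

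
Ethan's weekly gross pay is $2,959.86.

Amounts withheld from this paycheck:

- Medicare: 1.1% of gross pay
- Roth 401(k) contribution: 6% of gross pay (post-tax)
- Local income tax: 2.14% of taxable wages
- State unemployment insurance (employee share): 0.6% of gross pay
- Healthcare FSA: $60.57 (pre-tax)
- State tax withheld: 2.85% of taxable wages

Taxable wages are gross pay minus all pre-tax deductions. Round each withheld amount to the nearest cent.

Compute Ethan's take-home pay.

$2,526.71

Healthcare FSA: $60.57
Taxable wages = $2,959.86 − $60.57 = $2,899.29
State tax withheld: $2,899.29 × 0.0285 = $82.63
Local income tax: $2,899.29 × 0.0214 = $62.04
Medicare: $2,959.86 × 0.011 = $32.56
State unemployment insurance (employee share): $2,959.86 × 0.006 = $17.76
Roth 401(k) contribution: $2,959.86 × 0.06 = $177.59
Total deductions = $60.57 + $82.63 + $62.04 + $32.56 + $17.76 + $177.59 = $433.15
Net pay = $2,959.86 − $433.15 = $2,526.71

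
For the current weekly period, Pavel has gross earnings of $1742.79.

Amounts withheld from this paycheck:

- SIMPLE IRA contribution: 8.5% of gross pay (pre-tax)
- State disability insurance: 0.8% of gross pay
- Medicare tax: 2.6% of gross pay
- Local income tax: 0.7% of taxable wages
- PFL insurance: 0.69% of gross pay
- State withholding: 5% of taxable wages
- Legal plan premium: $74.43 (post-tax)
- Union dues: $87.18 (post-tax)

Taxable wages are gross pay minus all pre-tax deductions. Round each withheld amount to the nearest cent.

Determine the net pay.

$1270.87

SIMPLE IRA contribution: $1742.79 × 0.085 = $148.14
Taxable wages = $1742.79 − $148.14 = $1594.65
State withholding: $1594.65 × 0.05 = $79.73
Local income tax: $1594.65 × 0.007 = $11.16
Medicare tax: $1742.79 × 0.026 = $45.31
State disability insurance: $1742.79 × 0.008 = $13.94
PFL insurance: $1742.79 × 0.0069 = $12.03
Legal plan premium: $74.43
Union dues: $87.18
Total deductions = $148.14 + $79.73 + $11.16 + $45.31 + $13.94 + $12.03 + $74.43 + $87.18 = $471.92
Net pay = $1742.79 − $471.92 = $1270.87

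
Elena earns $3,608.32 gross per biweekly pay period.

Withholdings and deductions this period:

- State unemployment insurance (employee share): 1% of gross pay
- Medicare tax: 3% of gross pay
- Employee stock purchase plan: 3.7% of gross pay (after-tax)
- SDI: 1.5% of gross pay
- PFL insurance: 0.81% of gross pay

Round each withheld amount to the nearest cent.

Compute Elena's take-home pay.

Medicare tax: $3,608.32 × 0.03 = $108.25
SDI: $3,608.32 × 0.015 = $54.12
PFL insurance: $3,608.32 × 0.0081 = $29.23
State unemployment insurance (employee share): $3,608.32 × 0.01 = $36.08
Employee stock purchase plan: $3,608.32 × 0.037 = $133.51
Total deductions = $108.25 + $54.12 + $29.23 + $36.08 + $133.51 = $361.19
Net pay = $3,608.32 − $361.19 = $3,247.13

$3,247.13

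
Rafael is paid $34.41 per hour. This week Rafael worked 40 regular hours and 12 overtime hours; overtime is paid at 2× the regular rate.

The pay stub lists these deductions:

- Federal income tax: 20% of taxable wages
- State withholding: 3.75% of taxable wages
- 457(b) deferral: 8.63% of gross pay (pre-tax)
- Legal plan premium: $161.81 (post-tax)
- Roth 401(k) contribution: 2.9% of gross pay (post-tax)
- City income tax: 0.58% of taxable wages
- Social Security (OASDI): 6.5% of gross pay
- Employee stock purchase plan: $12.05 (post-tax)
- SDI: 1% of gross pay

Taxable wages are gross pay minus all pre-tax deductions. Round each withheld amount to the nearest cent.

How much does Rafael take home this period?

Regular pay: 40 × $34.41 = $1,376.40
Overtime pay: 12 × $34.41 × 2 = $825.84
Gross pay = $1,376.40 + $825.84 = $2,202.24
457(b) deferral: $2,202.24 × 0.0863 = $190.05
Taxable wages = $2,202.24 − $190.05 = $2,012.19
State withholding: $2,012.19 × 0.0375 = $75.46
Federal income tax: $2,012.19 × 0.2 = $402.44
City income tax: $2,012.19 × 0.0058 = $11.67
Social Security (OASDI): $2,202.24 × 0.065 = $143.15
SDI: $2,202.24 × 0.01 = $22.02
Roth 401(k) contribution: $2,202.24 × 0.029 = $63.86
Legal plan premium: $161.81
Employee stock purchase plan: $12.05
Total deductions = $190.05 + $75.46 + $402.44 + $11.67 + $143.15 + $22.02 + $63.86 + $161.81 + $12.05 = $1,082.51
Net pay = $2,202.24 − $1,082.51 = $1,119.73

$1,119.73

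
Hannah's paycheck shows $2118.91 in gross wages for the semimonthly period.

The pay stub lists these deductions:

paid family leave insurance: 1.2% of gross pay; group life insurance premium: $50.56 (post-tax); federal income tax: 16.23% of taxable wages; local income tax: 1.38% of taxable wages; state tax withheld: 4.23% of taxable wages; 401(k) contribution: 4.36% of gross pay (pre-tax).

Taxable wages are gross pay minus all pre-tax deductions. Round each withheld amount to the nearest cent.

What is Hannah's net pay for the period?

$1507.94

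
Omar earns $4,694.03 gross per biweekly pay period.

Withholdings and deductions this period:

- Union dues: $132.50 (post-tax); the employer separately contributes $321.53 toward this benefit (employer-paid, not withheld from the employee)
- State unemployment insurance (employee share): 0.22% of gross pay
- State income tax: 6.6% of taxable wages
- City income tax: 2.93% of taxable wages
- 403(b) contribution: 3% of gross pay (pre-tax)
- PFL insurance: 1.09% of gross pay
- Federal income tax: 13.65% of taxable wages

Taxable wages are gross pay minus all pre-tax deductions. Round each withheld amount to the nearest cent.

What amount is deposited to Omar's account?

403(b) contribution: $4,694.03 × 0.03 = $140.82
Taxable wages = $4,694.03 − $140.82 = $4,553.21
State income tax: $4,553.21 × 0.066 = $300.51
City income tax: $4,553.21 × 0.0293 = $133.41
Federal income tax: $4,553.21 × 0.1365 = $621.51
State unemployment insurance (employee share): $4,694.03 × 0.0022 = $10.33
PFL insurance: $4,694.03 × 0.0109 = $51.16
Union dues: $132.50
(Employer's $321.53 toward union dues is not withheld from the employee.)
Total deductions = $140.82 + $300.51 + $133.41 + $621.51 + $10.33 + $51.16 + $132.50 = $1,390.24
Net pay = $4,694.03 − $1,390.24 = $3,303.79

$3,303.79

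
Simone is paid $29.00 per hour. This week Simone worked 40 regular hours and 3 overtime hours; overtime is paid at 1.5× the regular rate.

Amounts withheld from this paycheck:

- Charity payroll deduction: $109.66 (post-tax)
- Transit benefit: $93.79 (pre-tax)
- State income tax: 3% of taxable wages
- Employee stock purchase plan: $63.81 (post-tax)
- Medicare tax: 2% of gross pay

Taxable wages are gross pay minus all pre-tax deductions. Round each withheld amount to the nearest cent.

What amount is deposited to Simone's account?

$961.53

Regular pay: 40 × $29.00 = $1160.00
Overtime pay: 3 × $29.00 × 1.5 = $130.50
Gross pay = $1160.00 + $130.50 = $1290.50
Transit benefit: $93.79
Taxable wages = $1290.50 − $93.79 = $1196.71
State income tax: $1196.71 × 0.03 = $35.90
Medicare tax: $1290.50 × 0.02 = $25.81
Charity payroll deduction: $109.66
Employee stock purchase plan: $63.81
Total deductions = $93.79 + $35.90 + $25.81 + $109.66 + $63.81 = $328.97
Net pay = $1290.50 − $328.97 = $961.53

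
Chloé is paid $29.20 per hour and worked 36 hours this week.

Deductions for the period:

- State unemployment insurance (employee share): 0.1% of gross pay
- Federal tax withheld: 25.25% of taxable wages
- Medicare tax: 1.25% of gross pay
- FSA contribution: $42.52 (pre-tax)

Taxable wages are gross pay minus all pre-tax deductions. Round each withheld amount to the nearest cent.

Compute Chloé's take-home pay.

Gross pay: 36 × $29.20 = $1051.20
FSA contribution: $42.52
Taxable wages = $1051.20 − $42.52 = $1008.68
Federal tax withheld: $1008.68 × 0.2525 = $254.69
State unemployment insurance (employee share): $1051.20 × 0.001 = $1.05
Medicare tax: $1051.20 × 0.0125 = $13.14
Total deductions = $42.52 + $254.69 + $1.05 + $13.14 = $311.40
Net pay = $1051.20 − $311.40 = $739.80

$739.80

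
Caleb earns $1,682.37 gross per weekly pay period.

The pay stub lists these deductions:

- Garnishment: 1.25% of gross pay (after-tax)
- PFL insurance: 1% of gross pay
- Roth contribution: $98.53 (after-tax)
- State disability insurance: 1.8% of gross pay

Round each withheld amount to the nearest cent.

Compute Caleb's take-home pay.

$1,515.71

PFL insurance: $1,682.37 × 0.01 = $16.82
State disability insurance: $1,682.37 × 0.018 = $30.28
Roth contribution: $98.53
Garnishment: $1,682.37 × 0.0125 = $21.03
Total deductions = $16.82 + $30.28 + $98.53 + $21.03 = $166.66
Net pay = $1,682.37 − $166.66 = $1,515.71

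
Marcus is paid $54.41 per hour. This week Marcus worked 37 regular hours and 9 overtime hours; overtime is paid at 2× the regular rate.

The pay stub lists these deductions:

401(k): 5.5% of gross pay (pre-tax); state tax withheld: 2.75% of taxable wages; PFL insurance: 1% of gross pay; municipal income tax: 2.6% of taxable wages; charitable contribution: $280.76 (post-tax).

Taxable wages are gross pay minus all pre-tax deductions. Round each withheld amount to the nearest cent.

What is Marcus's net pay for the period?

Regular pay: 37 × $54.41 = $2,013.17
Overtime pay: 9 × $54.41 × 2 = $979.38
Gross pay = $2,013.17 + $979.38 = $2,992.55
401(k): $2,992.55 × 0.055 = $164.59
Taxable wages = $2,992.55 − $164.59 = $2,827.96
State tax withheld: $2,827.96 × 0.0275 = $77.77
Municipal income tax: $2,827.96 × 0.026 = $73.53
PFL insurance: $2,992.55 × 0.01 = $29.93
Charitable contribution: $280.76
Total deductions = $164.59 + $77.77 + $73.53 + $29.93 + $280.76 = $626.58
Net pay = $2,992.55 − $626.58 = $2,365.97

$2,365.97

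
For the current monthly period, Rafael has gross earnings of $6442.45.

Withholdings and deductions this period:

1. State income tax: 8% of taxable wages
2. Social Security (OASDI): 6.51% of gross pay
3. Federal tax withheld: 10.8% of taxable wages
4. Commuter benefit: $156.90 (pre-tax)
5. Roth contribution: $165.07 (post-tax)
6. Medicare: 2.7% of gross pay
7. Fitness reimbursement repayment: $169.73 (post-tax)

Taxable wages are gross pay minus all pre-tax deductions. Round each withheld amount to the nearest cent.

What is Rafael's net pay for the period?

Commuter benefit: $156.90
Taxable wages = $6442.45 − $156.90 = $6285.55
Federal tax withheld: $6285.55 × 0.108 = $678.84
State income tax: $6285.55 × 0.08 = $502.84
Medicare: $6442.45 × 0.027 = $173.95
Social Security (OASDI): $6442.45 × 0.0651 = $419.40
Fitness reimbursement repayment: $169.73
Roth contribution: $165.07
Total deductions = $156.90 + $678.84 + $502.84 + $173.95 + $419.40 + $169.73 + $165.07 = $2266.73
Net pay = $6442.45 − $2266.73 = $4175.72

$4175.72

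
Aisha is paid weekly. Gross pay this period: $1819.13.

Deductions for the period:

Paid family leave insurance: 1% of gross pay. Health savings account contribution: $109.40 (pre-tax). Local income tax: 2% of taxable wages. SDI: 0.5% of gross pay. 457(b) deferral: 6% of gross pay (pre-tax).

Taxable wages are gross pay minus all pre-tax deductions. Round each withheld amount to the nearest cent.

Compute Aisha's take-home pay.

$1541.28

Health savings account contribution: $109.40
457(b) deferral: $1819.13 × 0.06 = $109.15
Pre-tax total = $109.40 + $109.15 = $218.55
Taxable wages = $1819.13 − $218.55 = $1600.58
Local income tax: $1600.58 × 0.02 = $32.01
SDI: $1819.13 × 0.005 = $9.10
Paid family leave insurance: $1819.13 × 0.01 = $18.19
Total deductions = $109.40 + $109.15 + $32.01 + $9.10 + $18.19 = $277.85
Net pay = $1819.13 − $277.85 = $1541.28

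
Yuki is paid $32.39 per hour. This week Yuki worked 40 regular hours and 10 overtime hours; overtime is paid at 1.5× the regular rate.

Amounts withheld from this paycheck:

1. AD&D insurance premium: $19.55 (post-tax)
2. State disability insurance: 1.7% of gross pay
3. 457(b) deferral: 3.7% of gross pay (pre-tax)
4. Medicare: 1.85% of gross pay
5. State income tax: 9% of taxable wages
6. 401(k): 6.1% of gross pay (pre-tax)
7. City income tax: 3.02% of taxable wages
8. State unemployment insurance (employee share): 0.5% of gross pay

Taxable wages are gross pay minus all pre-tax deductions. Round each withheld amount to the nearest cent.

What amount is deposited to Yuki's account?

Regular pay: 40 × $32.39 = $1,295.60
Overtime pay: 10 × $32.39 × 1.5 = $485.85
Gross pay = $1,295.60 + $485.85 = $1,781.45
401(k): $1,781.45 × 0.061 = $108.67
457(b) deferral: $1,781.45 × 0.037 = $65.91
Pre-tax total = $108.67 + $65.91 = $174.58
Taxable wages = $1,781.45 − $174.58 = $1,606.87
State income tax: $1,606.87 × 0.09 = $144.62
City income tax: $1,606.87 × 0.0302 = $48.53
State disability insurance: $1,781.45 × 0.017 = $30.28
State unemployment insurance (employee share): $1,781.45 × 0.005 = $8.91
Medicare: $1,781.45 × 0.0185 = $32.96
AD&D insurance premium: $19.55
Total deductions = $108.67 + $65.91 + $144.62 + $48.53 + $30.28 + $8.91 + $32.96 + $19.55 = $459.43
Net pay = $1,781.45 − $459.43 = $1,322.02

$1,322.02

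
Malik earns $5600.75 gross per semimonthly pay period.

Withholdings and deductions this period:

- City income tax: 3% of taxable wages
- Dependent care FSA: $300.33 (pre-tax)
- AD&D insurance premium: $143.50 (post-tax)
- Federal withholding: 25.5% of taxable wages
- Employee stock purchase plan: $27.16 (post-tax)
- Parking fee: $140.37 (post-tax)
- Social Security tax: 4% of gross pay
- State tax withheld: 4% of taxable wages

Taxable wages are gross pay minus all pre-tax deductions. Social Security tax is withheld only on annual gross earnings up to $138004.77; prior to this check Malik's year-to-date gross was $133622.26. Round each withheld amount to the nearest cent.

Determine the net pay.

$3091.45

Dependent care FSA: $300.33
Taxable wages = $5600.75 − $300.33 = $5300.42
Federal withholding: $5300.42 × 0.255 = $1351.61
City income tax: $5300.42 × 0.03 = $159.01
State tax withheld: $5300.42 × 0.04 = $212.02
Social Security tax: only $138004.77 − $133622.26 = $4382.51 of this check is subject → $4382.51 × 0.04 = $175.30
AD&D insurance premium: $143.50
Parking fee: $140.37
Employee stock purchase plan: $27.16
Total deductions = $300.33 + $1351.61 + $159.01 + $212.02 + $175.30 + $143.50 + $140.37 + $27.16 = $2509.30
Net pay = $5600.75 − $2509.30 = $3091.45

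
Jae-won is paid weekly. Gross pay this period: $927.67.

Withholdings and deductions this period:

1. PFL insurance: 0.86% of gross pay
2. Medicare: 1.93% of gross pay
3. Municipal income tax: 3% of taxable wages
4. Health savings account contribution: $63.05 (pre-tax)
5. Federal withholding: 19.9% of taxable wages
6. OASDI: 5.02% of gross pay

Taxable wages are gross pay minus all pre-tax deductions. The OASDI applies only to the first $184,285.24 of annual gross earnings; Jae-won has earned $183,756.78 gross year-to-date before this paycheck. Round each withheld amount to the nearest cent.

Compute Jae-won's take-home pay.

Health savings account contribution: $63.05
Taxable wages = $927.67 − $63.05 = $864.62
Municipal income tax: $864.62 × 0.03 = $25.94
Federal withholding: $864.62 × 0.199 = $172.06
Medicare: $927.67 × 0.0193 = $17.90
PFL insurance: $927.67 × 0.0086 = $7.98
OASDI: only $184,285.24 − $183,756.78 = $528.46 of this check is subject → $528.46 × 0.0502 = $26.53
Total deductions = $63.05 + $25.94 + $172.06 + $17.90 + $7.98 + $26.53 = $313.46
Net pay = $927.67 − $313.46 = $614.21

$614.21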